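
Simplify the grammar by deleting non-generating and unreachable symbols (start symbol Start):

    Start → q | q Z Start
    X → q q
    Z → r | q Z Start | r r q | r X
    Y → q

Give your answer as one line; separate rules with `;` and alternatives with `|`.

Start → q | q Z Start; X → q q; Z → r | q Z Start | r r q | r X

Generating nonterminals: {Start, X, Y, Z}.
Reachable from Start after that: {Start, X, Z}.
Removed useless symbols: {Y} and every production mentioning them.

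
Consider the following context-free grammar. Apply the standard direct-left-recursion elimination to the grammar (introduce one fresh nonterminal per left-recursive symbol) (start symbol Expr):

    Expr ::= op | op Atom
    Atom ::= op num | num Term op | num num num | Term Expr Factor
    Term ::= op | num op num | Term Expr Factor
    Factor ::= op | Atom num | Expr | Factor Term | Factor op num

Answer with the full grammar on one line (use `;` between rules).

Expr ::= op | op Atom; Atom ::= op num | num Term op | num num num | Term Expr Factor; Term ::= op Term1 | num op num Term1; Factor ::= op Factor1 | Atom num Factor1 | Expr Factor1; Term1 ::= Expr Factor Term1 | ε; Factor1 ::= Term Factor1 | op num Factor1 | ε

Left recursion appears on Term, Factor.
For Term: α = {Expr Factor}, β = {op, num op num}. Rewrite as Term → β Term1 and Term1 → α Term1 | ε.
For Factor: α = {Term, op num}, β = {op, Atom num, Expr}. Rewrite as Factor → β Factor1 and Factor1 → α Factor1 | ε.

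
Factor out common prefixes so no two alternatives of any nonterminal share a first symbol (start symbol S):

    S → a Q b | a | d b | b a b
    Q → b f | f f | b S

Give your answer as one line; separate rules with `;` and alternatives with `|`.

S → d b | b a b | a S'; Q → f f | b Q'; S' → Q b | ε; Q' → f | S

S has alternatives sharing prefix 'a': factor to S → a S' with S' → Q b | ε.
Q has alternatives sharing prefix 'b': factor to Q → b Q' with Q' → f | S.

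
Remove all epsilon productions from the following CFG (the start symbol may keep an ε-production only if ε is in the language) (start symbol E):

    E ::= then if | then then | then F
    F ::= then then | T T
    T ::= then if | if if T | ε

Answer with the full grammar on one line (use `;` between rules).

The nullable symbols are {F, T}.
ε ∉ L(G), so no ε-production is kept.
Add the nullable-subset variants: E → then F gives then F | then. F → T T gives T T | T. T → if if T gives if if T | if if.

E ::= then if | then then | then F | then; F ::= then then | T T | T; T ::= then if | if if T | if if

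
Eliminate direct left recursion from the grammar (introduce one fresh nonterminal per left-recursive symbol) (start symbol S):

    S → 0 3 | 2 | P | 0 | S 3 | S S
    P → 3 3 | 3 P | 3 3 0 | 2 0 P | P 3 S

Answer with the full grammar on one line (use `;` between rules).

S, P are directly left-recursive.
For S: α = {3, S}, β = {0 3, 2, P, 0}. Rewrite as S → β S' and S' → α S' | ε.
For P: α = {3 S}, β = {3 3, 3 P, 3 3 0, 2 0 P}. Rewrite as P → β P' and P' → α P' | ε.

S → 0 3 S' | 2 S' | P S' | 0 S'; P → 3 3 P' | 3 P P' | 3 3 0 P' | 2 0 P P'; S' → 3 S' | S S' | ε; P' → 3 S P' | ε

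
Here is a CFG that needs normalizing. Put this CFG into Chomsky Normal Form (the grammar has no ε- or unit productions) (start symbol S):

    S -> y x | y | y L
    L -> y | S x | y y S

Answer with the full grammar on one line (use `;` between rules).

Introduce a nonterminal for each terminal appearing in a rule of length ≥ 2: X1 → y, X2 → x.
Binarize each right-hand side of length ≥ 3 by chaining fresh nonterminals (Y1, Y2, …): affected rules were L → X1 X1 S.

S -> X1 X2 | y | X1 L; L -> y | S X2 | X1 Y1; X1 -> y; X2 -> x; Y1 -> X1 S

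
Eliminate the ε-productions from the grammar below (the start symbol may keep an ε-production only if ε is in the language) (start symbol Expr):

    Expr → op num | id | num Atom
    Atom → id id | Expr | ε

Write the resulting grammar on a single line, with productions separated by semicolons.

Expr → op num | id | num Atom | num; Atom → id id | Expr

The nullable symbols are {Atom}.
ε ∉ L(G), so no ε-production is kept.
Add the nullable-subset variants: Expr → num Atom gives num Atom | num.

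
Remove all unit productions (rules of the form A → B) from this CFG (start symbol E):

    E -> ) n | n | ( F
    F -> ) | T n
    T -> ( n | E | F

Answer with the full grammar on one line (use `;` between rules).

Unit pairs: T ⇒* {E, F}.
For every A with A ⇒* B via unit rules, add B's non-unit alternatives to A; then delete every rule of the form X → Y.

E -> ) n | n | ( F; F -> ) | T n; T -> ) n | n | ( F | ) | T n | ( n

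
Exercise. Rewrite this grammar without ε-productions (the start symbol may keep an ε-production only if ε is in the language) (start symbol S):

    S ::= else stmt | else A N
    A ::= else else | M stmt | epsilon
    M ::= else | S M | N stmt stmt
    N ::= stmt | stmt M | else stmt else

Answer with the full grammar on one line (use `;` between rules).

S ::= else stmt | else A N | else N; A ::= else else | M stmt; M ::= else | S M | N stmt stmt; N ::= stmt | stmt M | else stmt else

Nullable nonterminals: {A}.
ε ∉ L(G), so no ε-production is kept.
Add the nullable-subset variants: S → else A N gives else A N | else N.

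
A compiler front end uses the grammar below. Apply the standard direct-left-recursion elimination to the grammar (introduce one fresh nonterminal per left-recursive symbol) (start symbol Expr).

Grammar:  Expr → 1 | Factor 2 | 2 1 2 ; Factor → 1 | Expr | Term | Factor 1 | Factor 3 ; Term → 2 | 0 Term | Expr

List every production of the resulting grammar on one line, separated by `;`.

Expr → 1 | Factor 2 | 2 1 2; Factor → 1 Factor1 | Expr Factor1 | Term Factor1; Term → 2 | 0 Term | Expr; Factor1 → 1 Factor1 | 3 Factor1 | ε

Directly left-recursive nonterminal: Factor.
For Factor: α = {1, 3}, β = {1, Expr, Term}. Rewrite as Factor → β Factor1 and Factor1 → α Factor1 | ε.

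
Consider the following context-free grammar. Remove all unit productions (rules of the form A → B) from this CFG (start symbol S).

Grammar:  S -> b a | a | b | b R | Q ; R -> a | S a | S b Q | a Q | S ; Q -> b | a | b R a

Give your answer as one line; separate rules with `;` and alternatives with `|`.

S -> b a | a | b | b R | b R a; R -> b | a | b R a | b a | b R | S a | S b Q | a Q; Q -> b | a | b R a

Unit pairs: R ⇒* {Q, S}; S ⇒* {Q}.
Replace each nonterminal's rules with the union of the non-unit rules of every nonterminal it unit-derives.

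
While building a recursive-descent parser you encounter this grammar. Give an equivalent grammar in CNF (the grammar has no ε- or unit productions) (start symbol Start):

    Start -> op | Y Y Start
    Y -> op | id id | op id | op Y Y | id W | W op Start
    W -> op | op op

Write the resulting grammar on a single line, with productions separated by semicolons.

Introduce a nonterminal for each terminal appearing in a rule of length ≥ 2: X1 → id, X2 → op.
Binarize each right-hand side of length ≥ 3 by chaining fresh nonterminals (Y1, Y2, …): affected rules were Start → Y Y Start; Y → X2 Y Y; Y → W X2 Start.

Start -> op | Y Y1; Y -> op | X1 X1 | X2 X1 | X2 Y2 | X1 W | W Y3; W -> op | X2 X2; X1 -> id; X2 -> op; Y1 -> Y Start; Y2 -> Y Y; Y3 -> X2 Start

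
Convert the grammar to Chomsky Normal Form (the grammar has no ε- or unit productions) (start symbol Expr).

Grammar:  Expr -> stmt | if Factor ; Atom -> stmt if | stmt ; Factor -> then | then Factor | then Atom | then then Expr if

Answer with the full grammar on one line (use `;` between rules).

Introduce a nonterminal for each terminal appearing in a rule of length ≥ 2: X1 → if, X2 → stmt, X3 → then.
Binarize each right-hand side of length ≥ 3 by chaining fresh nonterminals (Y1, Y2, …): affected rules were Factor → X3 X3 Expr X1.

Expr -> stmt | X1 Factor; Atom -> X2 X1 | stmt; Factor -> then | X3 Factor | X3 Atom | X3 Y1; X1 -> if; X2 -> stmt; X3 -> then; Y1 -> X3 Y2; Y2 -> Expr X1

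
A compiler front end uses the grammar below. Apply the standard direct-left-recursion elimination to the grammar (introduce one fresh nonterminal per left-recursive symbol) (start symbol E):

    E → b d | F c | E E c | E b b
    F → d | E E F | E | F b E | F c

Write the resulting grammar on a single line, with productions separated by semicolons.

Left recursion appears on E, F.
For E: α = {E c, b b}, β = {b d, F c}. Rewrite as E → β E' and E' → α E' | ε.
For F: α = {b E, c}, β = {d, E E F, E}. Rewrite as F → β F' and F' → α F' | ε.

E → b d E' | F c E'; F → d F' | E E F F' | E F'; E' → E c E' | b b E' | ε; F' → b E F' | c F' | ε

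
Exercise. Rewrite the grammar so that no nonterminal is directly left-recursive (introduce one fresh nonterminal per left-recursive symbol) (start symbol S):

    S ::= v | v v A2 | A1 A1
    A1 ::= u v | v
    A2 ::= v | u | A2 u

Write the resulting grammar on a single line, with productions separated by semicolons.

S ::= v | v v A2 | A1 A1; A1 ::= u v | v; A2 ::= v A2' | u A2'; A2' ::= u A2' | ε

Left recursion appears on A2.
For A2: α = {u}, β = {v, u}. Rewrite as A2 → β A2' and A2' → α A2' | ε.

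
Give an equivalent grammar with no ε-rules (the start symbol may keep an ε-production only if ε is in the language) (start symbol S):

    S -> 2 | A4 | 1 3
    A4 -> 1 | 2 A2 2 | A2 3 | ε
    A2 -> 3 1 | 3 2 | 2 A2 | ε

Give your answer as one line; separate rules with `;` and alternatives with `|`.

Nullable set = {A2, A4, S}.
ε ∈ L(G) since S is nullable, so keep S → ε.
Add the nullable-subset variants: A4 → 2 A2 2 gives 2 A2 2 | 2 2. A4 → A2 3 gives A2 3 | 3. A2 → 2 A2 gives 2 A2 | 2.

S -> 2 | A4 | 1 3 | ε; A4 -> 1 | 2 A2 2 | 2 2 | A2 3 | 3; A2 -> 3 1 | 3 2 | 2 A2 | 2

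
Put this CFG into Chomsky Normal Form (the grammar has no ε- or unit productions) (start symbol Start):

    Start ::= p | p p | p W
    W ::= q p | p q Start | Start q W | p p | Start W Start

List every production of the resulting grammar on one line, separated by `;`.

Introduce a nonterminal for each terminal appearing in a rule of length ≥ 2: X1 → p, X2 → q.
Binarize each right-hand side of length ≥ 3 by chaining fresh nonterminals (Y1, Y2, …): affected rules were W → X1 X2 Start; W → Start X2 W; W → Start W Start.

Start ::= p | X1 X1 | X1 W; W ::= X2 X1 | X1 Y1 | Start Y2 | X1 X1 | Start Y3; X1 ::= p; X2 ::= q; Y1 ::= X2 Start; Y2 ::= X2 W; Y3 ::= W Start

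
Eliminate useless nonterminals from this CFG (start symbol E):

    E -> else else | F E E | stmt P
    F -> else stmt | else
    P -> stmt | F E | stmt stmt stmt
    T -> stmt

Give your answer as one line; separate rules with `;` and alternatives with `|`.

E -> else else | F E E | stmt P; F -> else stmt | else; P -> stmt | F E | stmt stmt stmt

Generating nonterminals: {E, F, P, T}.
Reachable from E after that: {E, F, P}.
Removed useless symbols: {T} and every production mentioning them.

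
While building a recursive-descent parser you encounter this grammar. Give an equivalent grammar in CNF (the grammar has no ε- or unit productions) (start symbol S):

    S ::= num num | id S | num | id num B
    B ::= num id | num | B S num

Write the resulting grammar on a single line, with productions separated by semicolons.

Introduce a nonterminal for each terminal appearing in a rule of length ≥ 2: X1 → num, X2 → id.
Binarize each right-hand side of length ≥ 3 by chaining fresh nonterminals (Y1, Y2, …): affected rules were S → X2 X1 B; B → B S X1.

S ::= X1 X1 | X2 S | num | X2 Y1; B ::= X1 X2 | num | B Y2; X1 ::= num; X2 ::= id; Y1 ::= X1 B; Y2 ::= S X1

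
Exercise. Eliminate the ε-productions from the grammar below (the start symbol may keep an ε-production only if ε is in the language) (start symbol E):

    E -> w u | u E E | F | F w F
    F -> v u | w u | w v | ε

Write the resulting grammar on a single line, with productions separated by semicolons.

Nullable set = {E, F}.
ε ∈ L(G) since E is nullable, so keep E → ε.
Expand every rule over subsets of its nullable positions: E → u E E gives u E E | u E | u. E → F w F gives F w F | F w | w F | w.

E -> w u | u E E | u E | u | F | F w F | F w | w F | w | ε; F -> v u | w u | w v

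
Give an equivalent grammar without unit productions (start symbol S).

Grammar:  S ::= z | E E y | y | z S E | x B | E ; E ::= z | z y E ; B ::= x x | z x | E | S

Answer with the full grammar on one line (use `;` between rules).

S ::= z | z y E | E E y | y | z S E | x B; E ::= z | z y E; B ::= x x | z x | z | z y E | E E y | y | z S E | x B

Unit pairs: B ⇒* {E, S}; S ⇒* {E}.
For every A with A ⇒* B via unit rules, add B's non-unit alternatives to A; then delete every rule of the form X → Y.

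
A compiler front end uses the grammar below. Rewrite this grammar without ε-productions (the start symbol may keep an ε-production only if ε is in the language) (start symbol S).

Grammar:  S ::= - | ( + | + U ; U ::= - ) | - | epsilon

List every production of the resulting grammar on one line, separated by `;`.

S ::= - | ( + | + U | +; U ::= - ) | -

Nullable set = {U}.
ε ∉ L(G), so no ε-production is kept.
Expand every rule over subsets of its nullable positions: S → + U gives + U | +.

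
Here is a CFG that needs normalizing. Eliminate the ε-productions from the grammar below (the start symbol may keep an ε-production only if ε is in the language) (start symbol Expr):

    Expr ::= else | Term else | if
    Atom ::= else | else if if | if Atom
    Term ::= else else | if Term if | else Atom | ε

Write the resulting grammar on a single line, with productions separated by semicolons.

Expr ::= else | Term else | if; Atom ::= else | else if if | if Atom; Term ::= else else | if Term if | if if | else Atom

Nullable nonterminals: {Term}.
ε ∉ L(G), so no ε-production is kept.
For each production, add variants omitting each subset of nullable occurrences: Term → if Term if gives if Term if | if if.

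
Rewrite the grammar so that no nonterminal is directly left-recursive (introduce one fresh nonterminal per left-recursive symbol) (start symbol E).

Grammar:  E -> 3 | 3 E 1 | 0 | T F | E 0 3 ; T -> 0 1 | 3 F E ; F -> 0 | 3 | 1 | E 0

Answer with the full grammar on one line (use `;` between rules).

Left recursion appears on E.
For E: α = {0 3}, β = {3, 3 E 1, 0, T F}. Rewrite as E → β E' and E' → α E' | ε.

E -> 3 E' | 3 E 1 E' | 0 E' | T F E'; T -> 0 1 | 3 F E; F -> 0 | 3 | 1 | E 0; E' -> 0 3 E' | ε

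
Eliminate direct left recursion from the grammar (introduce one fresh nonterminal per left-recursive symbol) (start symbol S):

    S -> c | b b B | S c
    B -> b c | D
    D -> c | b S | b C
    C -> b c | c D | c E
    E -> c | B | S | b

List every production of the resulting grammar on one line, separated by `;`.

S -> c S' | b b B S'; B -> b c | D; D -> c | b S | b C; C -> b c | c D | c E; E -> c | B | S | b; S' -> c S' | ε

Directly left-recursive nonterminal: S.
For S: α = {c}, β = {c, b b B}. Rewrite as S → β S' and S' → α S' | ε.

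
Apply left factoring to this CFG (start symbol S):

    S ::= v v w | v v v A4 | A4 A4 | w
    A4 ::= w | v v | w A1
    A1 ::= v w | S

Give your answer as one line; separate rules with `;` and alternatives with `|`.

S ::= A4 A4 | w | v v S'; A4 ::= v v | w A4'; A1 ::= v w | S; S' ::= w | v A4; A4' ::= ε | A1

S has alternatives sharing prefix 'v v': factor to S → v v S' with S' → w | v A4.
A4 has alternatives sharing prefix 'w': factor to A4 → w A4' with A4' → ε | A1.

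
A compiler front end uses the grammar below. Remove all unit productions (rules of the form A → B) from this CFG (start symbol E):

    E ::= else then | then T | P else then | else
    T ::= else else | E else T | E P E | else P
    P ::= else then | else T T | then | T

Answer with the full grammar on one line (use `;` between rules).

Unit pairs: P ⇒* {T}.
Replace each nonterminal's rules with the union of the non-unit rules of every nonterminal it unit-derives.

E ::= else then | then T | P else then | else; T ::= else else | E else T | E P E | else P; P ::= else then | else T T | then | else else | E else T | E P E | else P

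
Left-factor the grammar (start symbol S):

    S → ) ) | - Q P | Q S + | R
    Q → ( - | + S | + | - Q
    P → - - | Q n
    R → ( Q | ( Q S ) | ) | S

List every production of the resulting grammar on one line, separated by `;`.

Q has alternatives sharing prefix '+': factor to Q → + Q' with Q' → S | ε.
R has alternatives sharing prefix '( Q': factor to R → ( Q R' with R' → ε | S ).

S → ) ) | - Q P | Q S + | R; Q → ( - | - Q | + Q'; P → - - | Q n; R → ) | S | ( Q R'; Q' → S | epsilon; R' → epsilon | S )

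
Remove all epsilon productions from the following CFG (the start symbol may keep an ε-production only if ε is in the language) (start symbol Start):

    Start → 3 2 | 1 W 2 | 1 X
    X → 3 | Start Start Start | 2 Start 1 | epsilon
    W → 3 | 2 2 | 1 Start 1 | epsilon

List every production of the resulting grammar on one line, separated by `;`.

Start → 3 2 | 1 W 2 | 1 2 | 1 X | 1; X → 3 | Start Start Start | 2 Start 1; W → 3 | 2 2 | 1 Start 1

Nullable set = {W, X}.
ε ∉ L(G), so no ε-production is kept.
Add the nullable-subset variants: Start → 1 W 2 gives 1 W 2 | 1 2. Start → 1 X gives 1 X | 1.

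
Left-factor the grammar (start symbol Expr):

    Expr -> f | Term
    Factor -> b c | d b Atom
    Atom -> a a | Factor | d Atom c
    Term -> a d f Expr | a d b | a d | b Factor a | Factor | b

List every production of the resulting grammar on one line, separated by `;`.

Term has alternatives sharing prefix 'a d': factor to Term → a d Term1 with Term1 → f Expr | b | ε.
Term has alternatives sharing prefix 'b': factor to Term → b Term2 with Term2 → Factor a | ε.

Expr -> f | Term; Factor -> b c | d b Atom; Atom -> a a | Factor | d Atom c; Term -> Factor | a d Term1 | b Term2; Term1 -> f Expr | b | ε; Term2 -> Factor a | ε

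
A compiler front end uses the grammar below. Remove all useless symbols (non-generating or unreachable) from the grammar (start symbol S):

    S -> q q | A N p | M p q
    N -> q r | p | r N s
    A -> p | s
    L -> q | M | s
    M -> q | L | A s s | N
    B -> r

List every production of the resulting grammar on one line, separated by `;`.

S -> q q | A N p | M p q; N -> q r | p | r N s; A -> p | s; L -> q | M | s; M -> q | L | A s s | N

Generating nonterminals: {A, B, L, M, N, S}.
Reachable from S after that: {A, L, M, N, S}.
Removed useless symbols: {B} and every production mentioning them.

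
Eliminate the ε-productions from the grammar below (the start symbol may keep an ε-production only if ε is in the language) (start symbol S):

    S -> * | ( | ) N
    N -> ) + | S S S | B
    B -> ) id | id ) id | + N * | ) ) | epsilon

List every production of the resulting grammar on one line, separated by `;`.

The nullable symbols are {B, N}.
ε ∉ L(G), so no ε-production is kept.
For each production, add variants omitting each subset of nullable occurrences: S → ) N gives ) N | ). B → + N * gives + N * | + *.

S -> * | ( | ) N | ); N -> ) + | S S S | B; B -> ) id | id ) id | + N * | + * | ) )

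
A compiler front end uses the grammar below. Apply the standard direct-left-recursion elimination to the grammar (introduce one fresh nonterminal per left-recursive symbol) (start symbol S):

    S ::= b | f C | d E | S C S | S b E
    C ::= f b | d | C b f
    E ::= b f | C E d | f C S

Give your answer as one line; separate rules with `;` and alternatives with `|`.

S ::= b S' | f C S' | d E S'; C ::= f b C' | d C'; E ::= b f | C E d | f C S; S' ::= C S S' | b E S' | eps; C' ::= b f C' | eps

Directly left-recursive nonterminals: S, C.
For S: α = {C S, b E}, β = {b, f C, d E}. Rewrite as S → β S' and S' → α S' | ε.
For C: α = {b f}, β = {f b, d}. Rewrite as C → β C' and C' → α C' | ε.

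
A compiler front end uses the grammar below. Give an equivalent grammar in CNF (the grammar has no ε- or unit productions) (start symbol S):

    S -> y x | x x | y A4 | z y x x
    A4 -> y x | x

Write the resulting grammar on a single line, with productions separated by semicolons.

S -> X1 X2 | X2 X2 | X1 A4 | X3 Y1; A4 -> X1 X2 | x; X1 -> y; X2 -> x; X3 -> z; Y1 -> X1 Y2; Y2 -> X2 X2

Introduce a nonterminal for each terminal appearing in a rule of length ≥ 2: X1 → y, X2 → x, X3 → z.
Binarize each right-hand side of length ≥ 3 by chaining fresh nonterminals (Y1, Y2, …): affected rules were S → X3 X1 X2 X2.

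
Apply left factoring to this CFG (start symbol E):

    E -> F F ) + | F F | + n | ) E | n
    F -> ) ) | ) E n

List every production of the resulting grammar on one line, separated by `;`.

E has alternatives sharing prefix 'F F': factor to E → F F E' with E' → ) + | ε.
F has alternatives sharing prefix ')': factor to F → ) F' with F' → ) | E n.

E -> + n | ) E | n | F F E'; F -> ) F'; E' -> ) + | ε; F' -> ) | E n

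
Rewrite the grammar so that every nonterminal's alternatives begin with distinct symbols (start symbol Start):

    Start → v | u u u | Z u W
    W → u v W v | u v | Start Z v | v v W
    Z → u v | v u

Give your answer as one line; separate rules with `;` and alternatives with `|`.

Start → v | u u u | Z u W; W → Start Z v | v v W | u v W1; Z → u v | v u; W1 → W v | ε

W has alternatives sharing prefix 'u v': factor to W → u v W1 with W1 → W v | ε.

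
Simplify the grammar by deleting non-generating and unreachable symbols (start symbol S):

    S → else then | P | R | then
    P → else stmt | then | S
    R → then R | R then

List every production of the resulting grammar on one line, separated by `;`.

S → else then | P | then; P → else stmt | then | S

Generating nonterminals: {P, S}.
Reachable from S after that: {P, S}.
Removed useless symbols: {R} and every production mentioning them.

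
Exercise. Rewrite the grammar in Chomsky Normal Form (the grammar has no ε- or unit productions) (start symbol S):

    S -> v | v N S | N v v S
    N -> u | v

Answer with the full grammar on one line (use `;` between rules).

Introduce a nonterminal for each terminal appearing in a rule of length ≥ 2: X1 → v.
Binarize each right-hand side of length ≥ 3 by chaining fresh nonterminals (Y1, Y2, …): affected rules were S → X1 N S; S → N X1 X1 S.

S -> v | X1 Y1 | N Y2; N -> u | v; X1 -> v; Y1 -> N S; Y2 -> X1 Y3; Y3 -> X1 S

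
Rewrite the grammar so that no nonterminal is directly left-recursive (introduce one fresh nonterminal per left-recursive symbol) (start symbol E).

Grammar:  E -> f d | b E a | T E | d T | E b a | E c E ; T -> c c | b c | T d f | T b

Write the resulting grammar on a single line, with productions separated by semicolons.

E, T are directly left-recursive.
For E: α = {b a, c E}, β = {f d, b E a, T E, d T}. Rewrite as E → β E' and E' → α E' | ε.
For T: α = {d f, b}, β = {c c, b c}. Rewrite as T → β T' and T' → α T' | ε.

E -> f d E' | b E a E' | T E E' | d T E'; T -> c c T' | b c T'; E' -> b a E' | c E E' | ε; T' -> d f T' | b T' | ε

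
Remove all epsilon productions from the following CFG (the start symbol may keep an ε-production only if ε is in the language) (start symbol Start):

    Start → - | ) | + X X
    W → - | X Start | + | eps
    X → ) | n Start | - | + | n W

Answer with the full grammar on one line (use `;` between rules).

Start → - | ) | + X X; W → - | X Start | +; X → ) | n Start | - | + | n W | n

The nullable symbols are {W}.
ε ∉ L(G), so no ε-production is kept.
For each production, add variants omitting each subset of nullable occurrences: X → n W gives n W | n.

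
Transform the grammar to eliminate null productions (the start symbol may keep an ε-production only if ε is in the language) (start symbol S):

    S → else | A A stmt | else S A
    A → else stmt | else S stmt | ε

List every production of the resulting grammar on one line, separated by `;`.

S → else | A A stmt | A stmt | stmt | else S A | else S; A → else stmt | else S stmt

Nullable set = {A}.
ε ∉ L(G), so no ε-production is kept.
Expand every rule over subsets of its nullable positions: S → A A stmt gives A A stmt | A stmt | stmt. S → else S A gives else S A | else S.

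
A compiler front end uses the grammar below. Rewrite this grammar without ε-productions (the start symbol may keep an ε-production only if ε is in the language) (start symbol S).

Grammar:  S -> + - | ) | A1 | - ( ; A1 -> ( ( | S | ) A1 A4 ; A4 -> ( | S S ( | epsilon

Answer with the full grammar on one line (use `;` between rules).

Nullable nonterminals: {A4}.
ε ∉ L(G), so no ε-production is kept.
For each production, add variants omitting each subset of nullable occurrences: A1 → ) A1 A4 gives ) A1 A4 | ) A1.

S -> + - | ) | A1 | - (; A1 -> ( ( | S | ) A1 A4 | ) A1; A4 -> ( | S S (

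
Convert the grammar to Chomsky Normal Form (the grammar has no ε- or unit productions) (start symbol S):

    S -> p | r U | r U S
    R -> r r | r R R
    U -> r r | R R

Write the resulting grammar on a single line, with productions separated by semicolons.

S -> p | X1 U | X1 Y1; R -> X1 X1 | X1 Y2; U -> X1 X1 | R R; X1 -> r; Y1 -> U S; Y2 -> R R

Introduce a nonterminal for each terminal appearing in a rule of length ≥ 2: X1 → r.
Binarize each right-hand side of length ≥ 3 by chaining fresh nonterminals (Y1, Y2, …): affected rules were S → X1 U S; R → X1 R R.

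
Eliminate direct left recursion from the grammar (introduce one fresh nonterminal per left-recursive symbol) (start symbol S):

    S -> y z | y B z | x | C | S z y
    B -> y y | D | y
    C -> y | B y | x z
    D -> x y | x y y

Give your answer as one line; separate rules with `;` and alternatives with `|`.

Left recursion appears on S.
For S: α = {z y}, β = {y z, y B z, x, C}. Rewrite as S → β S' and S' → α S' | ε.

S -> y z S' | y B z S' | x S' | C S'; B -> y y | D | y; C -> y | B y | x z; D -> x y | x y y; S' -> z y S' | eps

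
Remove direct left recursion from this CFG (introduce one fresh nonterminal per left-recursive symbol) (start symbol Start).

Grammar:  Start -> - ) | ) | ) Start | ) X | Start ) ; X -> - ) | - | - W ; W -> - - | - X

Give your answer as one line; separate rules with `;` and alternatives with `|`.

Left recursion appears on Start.
For Start: α = {)}, β = {- ), ), ) Start, ) X}. Rewrite as Start → β Start1 and Start1 → α Start1 | ε.

Start -> - ) Start1 | ) Start1 | ) Start Start1 | ) X Start1; X -> - ) | - | - W; W -> - - | - X; Start1 -> ) Start1 | epsilon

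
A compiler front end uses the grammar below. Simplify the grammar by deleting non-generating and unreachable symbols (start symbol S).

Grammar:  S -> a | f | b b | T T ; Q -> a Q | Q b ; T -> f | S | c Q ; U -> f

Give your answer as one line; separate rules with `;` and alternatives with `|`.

S -> a | f | b b | T T; T -> f | S

Generating nonterminals: {S, T, U}.
Reachable from S after that: {S, T}.
Removed useless symbols: {Q, U} and every production mentioning them.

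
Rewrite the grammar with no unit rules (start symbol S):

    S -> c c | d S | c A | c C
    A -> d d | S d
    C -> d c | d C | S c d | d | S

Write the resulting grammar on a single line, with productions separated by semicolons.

Unit pairs: C ⇒* {S}.
For each unit pair (A, B), copy every non-unit production of B to A, then drop all unit productions.

S -> c c | d S | c A | c C; A -> d d | S d; C -> d c | d C | S c d | d | c c | d S | c A | c C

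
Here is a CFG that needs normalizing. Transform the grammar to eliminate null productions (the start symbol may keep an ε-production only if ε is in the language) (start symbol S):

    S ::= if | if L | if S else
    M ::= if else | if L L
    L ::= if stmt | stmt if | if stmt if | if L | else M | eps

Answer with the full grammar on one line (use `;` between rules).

Nullable nonterminals: {L}.
ε ∉ L(G), so no ε-production is kept.
For each production, add variants omitting each subset of nullable occurrences: M → if L L gives if L L | if L | if. L → if L gives if L | if.

S ::= if | if L | if S else; M ::= if else | if L L | if L | if; L ::= if stmt | stmt if | if stmt if | if L | if | else M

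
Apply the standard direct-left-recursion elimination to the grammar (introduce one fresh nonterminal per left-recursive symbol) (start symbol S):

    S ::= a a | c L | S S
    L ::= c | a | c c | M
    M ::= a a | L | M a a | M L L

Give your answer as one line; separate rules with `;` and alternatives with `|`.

S ::= a a S' | c L S'; L ::= c | a | c c | M; M ::= a a M' | L M'; S' ::= S S' | ε; M' ::= a a M' | L L M' | ε

Left recursion appears on S, M.
For S: α = {S}, β = {a a, c L}. Rewrite as S → β S' and S' → α S' | ε.
For M: α = {a a, L L}, β = {a a, L}. Rewrite as M → β M' and M' → α M' | ε.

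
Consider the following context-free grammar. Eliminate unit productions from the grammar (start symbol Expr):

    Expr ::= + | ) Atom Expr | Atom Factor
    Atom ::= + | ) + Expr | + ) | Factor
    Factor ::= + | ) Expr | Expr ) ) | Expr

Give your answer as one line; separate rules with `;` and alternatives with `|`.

Expr ::= + | ) Atom Expr | Atom Factor; Atom ::= + | ) + Expr | + ) | ) Expr | Expr ) ) | ) Atom Expr | Atom Factor; Factor ::= + | ) Expr | Expr ) ) | ) Atom Expr | Atom Factor

Unit pairs: Atom ⇒* {Expr, Factor}; Factor ⇒* {Expr}.
For every A with A ⇒* B via unit rules, add B's non-unit alternatives to A; then delete every rule of the form X → Y.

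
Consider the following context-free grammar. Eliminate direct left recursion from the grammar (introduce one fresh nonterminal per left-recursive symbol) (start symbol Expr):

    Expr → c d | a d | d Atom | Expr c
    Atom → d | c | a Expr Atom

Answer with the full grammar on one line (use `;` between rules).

Expr is directly left-recursive.
For Expr: α = {c}, β = {c d, a d, d Atom}. Rewrite as Expr → β Expr1 and Expr1 → α Expr1 | ε.

Expr → c d Expr1 | a d Expr1 | d Atom Expr1; Atom → d | c | a Expr Atom; Expr1 → c Expr1 | eps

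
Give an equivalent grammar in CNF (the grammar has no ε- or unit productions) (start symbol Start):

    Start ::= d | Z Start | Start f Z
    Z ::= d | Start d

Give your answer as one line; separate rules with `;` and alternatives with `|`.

Introduce a nonterminal for each terminal appearing in a rule of length ≥ 2: X1 → f, X2 → d.
Binarize each right-hand side of length ≥ 3 by chaining fresh nonterminals (Y1, Y2, …): affected rules were Start → Start X1 Z.

Start ::= d | Z Start | Start Y1; Z ::= d | Start X2; X1 ::= f; X2 ::= d; Y1 ::= X1 Z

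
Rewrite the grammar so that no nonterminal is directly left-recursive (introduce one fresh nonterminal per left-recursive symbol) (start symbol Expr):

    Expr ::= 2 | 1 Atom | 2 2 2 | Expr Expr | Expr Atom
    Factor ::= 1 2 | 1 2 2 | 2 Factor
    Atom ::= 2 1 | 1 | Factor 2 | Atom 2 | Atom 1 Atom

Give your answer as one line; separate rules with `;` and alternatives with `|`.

Expr ::= 2 Expr1 | 1 Atom Expr1 | 2 2 2 Expr1; Factor ::= 1 2 | 1 2 2 | 2 Factor; Atom ::= 2 1 Atom1 | 1 Atom1 | Factor 2 Atom1; Expr1 ::= Expr Expr1 | Atom Expr1 | ε; Atom1 ::= 2 Atom1 | 1 Atom Atom1 | ε

Directly left-recursive nonterminals: Expr, Atom.
For Expr: α = {Expr, Atom}, β = {2, 1 Atom, 2 2 2}. Rewrite as Expr → β Expr1 and Expr1 → α Expr1 | ε.
For Atom: α = {2, 1 Atom}, β = {2 1, 1, Factor 2}. Rewrite as Atom → β Atom1 and Atom1 → α Atom1 | ε.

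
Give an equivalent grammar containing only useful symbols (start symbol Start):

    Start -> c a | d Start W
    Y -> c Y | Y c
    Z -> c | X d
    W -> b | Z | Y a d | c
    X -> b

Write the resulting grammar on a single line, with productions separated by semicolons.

Generating nonterminals: {Start, W, X, Z}.
Reachable from Start after that: {Start, W, X, Z}.
Removed useless symbols: {Y} and every production mentioning them.

Start -> c a | d Start W; Z -> c | X d; W -> b | Z | c; X -> b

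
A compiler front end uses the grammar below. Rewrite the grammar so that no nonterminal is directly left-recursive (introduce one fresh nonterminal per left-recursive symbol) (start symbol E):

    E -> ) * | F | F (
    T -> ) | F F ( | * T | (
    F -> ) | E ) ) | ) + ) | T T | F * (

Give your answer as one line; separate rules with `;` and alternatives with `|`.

E -> ) * | F | F (; T -> ) | F F ( | * T | (; F -> ) F' | E ) ) F' | ) + ) F' | T T F'; F' -> * ( F' | ε

Directly left-recursive nonterminal: F.
For F: α = {* (}, β = {), E ) ), ) + ), T T}. Rewrite as F → β F' and F' → α F' | ε.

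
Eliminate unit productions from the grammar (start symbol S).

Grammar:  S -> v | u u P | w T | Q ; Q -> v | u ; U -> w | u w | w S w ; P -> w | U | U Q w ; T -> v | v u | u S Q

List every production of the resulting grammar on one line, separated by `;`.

S -> v | u u P | w T | u; Q -> v | u; U -> w | u w | w S w; P -> w | u w | w S w | U Q w; T -> v | v u | u S Q

Unit pairs: P ⇒* {U}; S ⇒* {Q}.
For each unit pair (A, B), copy every non-unit production of B to A, then drop all unit productions.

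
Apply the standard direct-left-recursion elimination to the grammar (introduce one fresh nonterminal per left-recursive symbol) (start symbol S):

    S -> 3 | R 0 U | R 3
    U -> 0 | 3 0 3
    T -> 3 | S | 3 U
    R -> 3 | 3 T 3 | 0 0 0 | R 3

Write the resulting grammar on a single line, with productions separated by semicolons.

S -> 3 | R 0 U | R 3; U -> 0 | 3 0 3; T -> 3 | S | 3 U; R -> 3 R' | 3 T 3 R' | 0 0 0 R'; R' -> 3 R' | ε

Left recursion appears on R.
For R: α = {3}, β = {3, 3 T 3, 0 0 0}. Rewrite as R → β R' and R' → α R' | ε.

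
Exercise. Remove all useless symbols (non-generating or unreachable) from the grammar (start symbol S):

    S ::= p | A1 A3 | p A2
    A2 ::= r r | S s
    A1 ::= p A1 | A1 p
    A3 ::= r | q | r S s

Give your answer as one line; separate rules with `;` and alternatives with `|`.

Generating nonterminals: {A2, A3, S}.
Reachable from S after that: {A2, S}.
Removed useless symbols: {A1, A3} and every production mentioning them.

S ::= p | p A2; A2 ::= r r | S s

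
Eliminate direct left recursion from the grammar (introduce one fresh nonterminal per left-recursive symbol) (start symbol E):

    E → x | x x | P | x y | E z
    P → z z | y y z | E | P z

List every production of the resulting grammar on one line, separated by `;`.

E → x E' | x x E' | P E' | x y E'; P → z z P' | y y z P' | E P'; E' → z E' | ε; P' → z P' | ε

Left recursion appears on E, P.
For E: α = {z}, β = {x, x x, P, x y}. Rewrite as E → β E' and E' → α E' | ε.
For P: α = {z}, β = {z z, y y z, E}. Rewrite as P → β P' and P' → α P' | ε.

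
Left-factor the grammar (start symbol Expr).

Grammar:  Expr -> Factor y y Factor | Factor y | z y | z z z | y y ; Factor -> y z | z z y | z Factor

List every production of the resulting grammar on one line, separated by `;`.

Expr -> y y | Factor y Expr1 | z Expr2; Factor -> y z | z Factor1; Expr1 -> y Factor | ε; Expr2 -> y | z z; Factor1 -> z y | Factor

Expr has alternatives sharing prefix 'Factor y': factor to Expr → Factor y Expr1 with Expr1 → y Factor | ε.
Expr has alternatives sharing prefix 'z': factor to Expr → z Expr2 with Expr2 → y | z z.
Factor has alternatives sharing prefix 'z': factor to Factor → z Factor1 with Factor1 → z y | Factor.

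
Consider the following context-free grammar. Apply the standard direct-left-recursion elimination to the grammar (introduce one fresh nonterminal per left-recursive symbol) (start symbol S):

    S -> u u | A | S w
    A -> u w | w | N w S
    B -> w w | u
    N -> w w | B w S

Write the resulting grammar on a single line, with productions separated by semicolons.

Directly left-recursive nonterminal: S.
For S: α = {w}, β = {u u, A}. Rewrite as S → β S' and S' → α S' | ε.

S -> u u S' | A S'; A -> u w | w | N w S; B -> w w | u; N -> w w | B w S; S' -> w S' | eps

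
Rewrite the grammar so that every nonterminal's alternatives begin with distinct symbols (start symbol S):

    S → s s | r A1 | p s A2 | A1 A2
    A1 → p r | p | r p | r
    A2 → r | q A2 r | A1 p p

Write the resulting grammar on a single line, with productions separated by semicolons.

A1 has alternatives sharing prefix 'p': factor to A1 → p A1' with A1' → r | ε.
A1 has alternatives sharing prefix 'r': factor to A1 → r A1'' with A1'' → p | ε.

S → s s | r A1 | p s A2 | A1 A2; A1 → p A1' | r A1''; A2 → r | q A2 r | A1 p p; A1' → r | epsilon; A1'' → p | epsilon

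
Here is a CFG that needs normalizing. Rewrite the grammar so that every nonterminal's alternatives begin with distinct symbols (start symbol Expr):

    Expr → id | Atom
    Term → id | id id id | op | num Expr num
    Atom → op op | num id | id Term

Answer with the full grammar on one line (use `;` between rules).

Expr → id | Atom; Term → op | num Expr num | id Term1; Atom → op op | num id | id Term; Term1 → ε | id id

Term has alternatives sharing prefix 'id': factor to Term → id Term1 with Term1 → ε | id id.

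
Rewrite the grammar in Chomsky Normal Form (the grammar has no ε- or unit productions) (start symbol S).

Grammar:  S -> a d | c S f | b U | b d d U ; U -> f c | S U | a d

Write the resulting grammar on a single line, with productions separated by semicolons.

S -> X1 X2 | X3 Y1 | X5 U | X5 Y2; U -> X4 X3 | S U | X1 X2; X1 -> a; X2 -> d; X3 -> c; X4 -> f; X5 -> b; Y1 -> S X4; Y2 -> X2 Y3; Y3 -> X2 U

Introduce a nonterminal for each terminal appearing in a rule of length ≥ 2: X1 → a, X2 → d, X3 → c, X4 → f, X5 → b.
Binarize each right-hand side of length ≥ 3 by chaining fresh nonterminals (Y1, Y2, …): affected rules were S → X3 S X4; S → X5 X2 X2 U.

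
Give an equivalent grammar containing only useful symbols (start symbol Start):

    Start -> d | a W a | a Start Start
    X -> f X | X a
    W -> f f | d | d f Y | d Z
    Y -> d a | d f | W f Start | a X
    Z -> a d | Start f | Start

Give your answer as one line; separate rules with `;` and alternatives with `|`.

Generating nonterminals: {Start, W, Y, Z}.
Reachable from Start after that: {Start, W, Y, Z}.
Removed useless symbols: {X} and every production mentioning them.

Start -> d | a W a | a Start Start; W -> f f | d | d f Y | d Z; Y -> d a | d f | W f Start; Z -> a d | Start f | Start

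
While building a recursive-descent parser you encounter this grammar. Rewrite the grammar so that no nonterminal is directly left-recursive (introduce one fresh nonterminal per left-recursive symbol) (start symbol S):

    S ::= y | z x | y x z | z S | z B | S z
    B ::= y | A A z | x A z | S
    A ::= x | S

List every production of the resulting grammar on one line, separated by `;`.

S ::= y S' | z x S' | y x z S' | z S S' | z B S'; B ::= y | A A z | x A z | S; A ::= x | S; S' ::= z S' | ε

Left recursion appears on S.
For S: α = {z}, β = {y, z x, y x z, z S, z B}. Rewrite as S → β S' and S' → α S' | ε.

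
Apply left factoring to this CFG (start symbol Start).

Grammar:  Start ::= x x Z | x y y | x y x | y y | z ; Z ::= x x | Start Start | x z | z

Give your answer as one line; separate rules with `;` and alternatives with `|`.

Start has alternatives sharing prefix 'x': factor to Start → x Start1 with Start1 → x Z | y y | y x.
Z has alternatives sharing prefix 'x': factor to Z → x Z1 with Z1 → x | z.
Start1 has alternatives sharing prefix 'y': factor to Start1 → y Start11 with Start11 → y | x.

Start ::= y y | z | x Start1; Z ::= Start Start | z | x Z1; Start1 ::= x Z | y Start11; Z1 ::= x | z; Start11 ::= y | x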